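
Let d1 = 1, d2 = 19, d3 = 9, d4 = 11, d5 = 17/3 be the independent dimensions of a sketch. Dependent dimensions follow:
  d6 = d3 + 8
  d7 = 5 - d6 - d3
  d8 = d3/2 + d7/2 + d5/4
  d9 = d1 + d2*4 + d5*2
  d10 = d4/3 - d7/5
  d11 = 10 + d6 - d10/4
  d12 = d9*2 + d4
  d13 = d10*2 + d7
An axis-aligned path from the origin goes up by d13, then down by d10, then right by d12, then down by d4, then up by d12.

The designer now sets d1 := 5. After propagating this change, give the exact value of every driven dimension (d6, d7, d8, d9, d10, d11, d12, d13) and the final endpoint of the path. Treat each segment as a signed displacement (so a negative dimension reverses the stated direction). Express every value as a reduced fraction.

Apply edit: d1 := 5
  d6 = d3 + 8 = 17
  d7 = 5 - d6 - d3 = -21
  d8 = d3/2 + d7/2 + d5/4 = -55/12
  d9 = d1 + d2*4 + d5*2 = 277/3
  d10 = d4/3 - d7/5 = 118/15
  d11 = 10 + d6 - d10/4 = 751/30
  d12 = d9*2 + d4 = 587/3
  d13 = d10*2 + d7 = -79/15
Walk from origin (0, 0):
  seg 1: up by d13 = -79/15 → (0, -79/15)
  seg 2: down by d10 = 118/15 → (0, -197/15)
  seg 3: right by d12 = 587/3 → (587/3, -197/15)
  seg 4: down by d4 = 11 → (587/3, -362/15)
  seg 5: up by d12 = 587/3 → (587/3, 2573/15)

d6 = 17
d7 = -21
d8 = -55/12
d9 = 277/3
d10 = 118/15
d11 = 751/30
d12 = 587/3
d13 = -79/15
endpoint = (587/3, 2573/15)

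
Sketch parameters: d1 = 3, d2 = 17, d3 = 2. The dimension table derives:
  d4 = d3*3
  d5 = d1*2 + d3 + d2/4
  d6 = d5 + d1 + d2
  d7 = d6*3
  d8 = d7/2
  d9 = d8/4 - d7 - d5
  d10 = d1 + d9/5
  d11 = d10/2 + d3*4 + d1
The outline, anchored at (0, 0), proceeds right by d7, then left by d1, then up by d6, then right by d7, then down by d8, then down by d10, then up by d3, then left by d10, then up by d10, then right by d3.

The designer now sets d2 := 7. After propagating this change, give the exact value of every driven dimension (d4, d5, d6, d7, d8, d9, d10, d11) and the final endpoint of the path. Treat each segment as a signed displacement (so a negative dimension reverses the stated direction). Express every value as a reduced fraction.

d4 = 6
d5 = 39/4
d6 = 79/4
d7 = 237/4
d8 = 237/8
d9 = -1971/32
d10 = -1491/160
d11 = 2029/320
endpoint = (20291/160, -63/8)

Apply edit: d2 := 7
  d4 = d3*3 = 6
  d5 = d1*2 + d3 + d2/4 = 39/4
  d6 = d5 + d1 + d2 = 79/4
  d7 = d6*3 = 237/4
  d8 = d7/2 = 237/8
  d9 = d8/4 - d7 - d5 = -1971/32
  d10 = d1 + d9/5 = -1491/160
  d11 = d10/2 + d3*4 + d1 = 2029/320
Walk from origin (0, 0):
  seg 1: right by d7 = 237/4 → (237/4, 0)
  seg 2: left by d1 = 3 → (225/4, 0)
  seg 3: up by d6 = 79/4 → (225/4, 79/4)
  seg 4: right by d7 = 237/4 → (231/2, 79/4)
  seg 5: down by d8 = 237/8 → (231/2, -79/8)
  seg 6: down by d10 = -1491/160 → (231/2, -89/160)
  seg 7: up by d3 = 2 → (231/2, 231/160)
  seg 8: left by d10 = -1491/160 → (19971/160, 231/160)
  seg 9: up by d10 = -1491/160 → (19971/160, -63/8)
  seg 10: right by d3 = 2 → (20291/160, -63/8)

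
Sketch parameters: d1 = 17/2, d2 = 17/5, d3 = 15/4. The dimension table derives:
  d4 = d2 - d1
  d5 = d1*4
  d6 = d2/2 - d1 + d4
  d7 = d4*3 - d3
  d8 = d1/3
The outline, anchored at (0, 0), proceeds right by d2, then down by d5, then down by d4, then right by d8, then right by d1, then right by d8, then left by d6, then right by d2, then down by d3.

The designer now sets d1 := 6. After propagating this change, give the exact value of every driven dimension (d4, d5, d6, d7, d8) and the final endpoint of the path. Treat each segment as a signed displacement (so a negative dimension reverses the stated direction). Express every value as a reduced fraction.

Apply edit: d1 := 6
  d4 = d2 - d1 = -13/5
  d5 = d1*4 = 24
  d6 = d2/2 - d1 + d4 = -69/10
  d7 = d4*3 - d3 = -231/20
  d8 = d1/3 = 2
Walk from origin (0, 0):
  seg 1: right by d2 = 17/5 → (17/5, 0)
  seg 2: down by d5 = 24 → (17/5, -24)
  seg 3: down by d4 = -13/5 → (17/5, -107/5)
  seg 4: right by d8 = 2 → (27/5, -107/5)
  seg 5: right by d1 = 6 → (57/5, -107/5)
  seg 6: right by d8 = 2 → (67/5, -107/5)
  seg 7: left by d6 = -69/10 → (203/10, -107/5)
  seg 8: right by d2 = 17/5 → (237/10, -107/5)
  seg 9: down by d3 = 15/4 → (237/10, -503/20)

d4 = -13/5
d5 = 24
d6 = -69/10
d7 = -231/20
d8 = 2
endpoint = (237/10, -503/20)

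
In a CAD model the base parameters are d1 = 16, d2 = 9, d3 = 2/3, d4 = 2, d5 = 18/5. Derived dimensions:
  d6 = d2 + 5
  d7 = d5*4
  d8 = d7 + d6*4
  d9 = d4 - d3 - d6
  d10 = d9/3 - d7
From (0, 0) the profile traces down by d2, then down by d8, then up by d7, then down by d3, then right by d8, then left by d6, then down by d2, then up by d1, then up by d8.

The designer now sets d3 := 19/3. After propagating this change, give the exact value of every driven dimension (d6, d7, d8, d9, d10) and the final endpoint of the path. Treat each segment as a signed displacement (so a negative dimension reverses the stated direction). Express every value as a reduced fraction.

Apply edit: d3 := 19/3
  d6 = d2 + 5 = 14
  d7 = d5*4 = 72/5
  d8 = d7 + d6*4 = 352/5
  d9 = d4 - d3 - d6 = -55/3
  d10 = d9/3 - d7 = -923/45
Walk from origin (0, 0):
  seg 1: down by d2 = 9 → (0, -9)
  seg 2: down by d8 = 352/5 → (0, -397/5)
  seg 3: up by d7 = 72/5 → (0, -65)
  seg 4: down by d3 = 19/3 → (0, -214/3)
  seg 5: right by d8 = 352/5 → (352/5, -214/3)
  seg 6: left by d6 = 14 → (282/5, -214/3)
  seg 7: down by d2 = 9 → (282/5, -241/3)
  seg 8: up by d1 = 16 → (282/5, -193/3)
  seg 9: up by d8 = 352/5 → (282/5, 91/15)

d6 = 14
d7 = 72/5
d8 = 352/5
d9 = -55/3
d10 = -923/45
endpoint = (282/5, 91/15)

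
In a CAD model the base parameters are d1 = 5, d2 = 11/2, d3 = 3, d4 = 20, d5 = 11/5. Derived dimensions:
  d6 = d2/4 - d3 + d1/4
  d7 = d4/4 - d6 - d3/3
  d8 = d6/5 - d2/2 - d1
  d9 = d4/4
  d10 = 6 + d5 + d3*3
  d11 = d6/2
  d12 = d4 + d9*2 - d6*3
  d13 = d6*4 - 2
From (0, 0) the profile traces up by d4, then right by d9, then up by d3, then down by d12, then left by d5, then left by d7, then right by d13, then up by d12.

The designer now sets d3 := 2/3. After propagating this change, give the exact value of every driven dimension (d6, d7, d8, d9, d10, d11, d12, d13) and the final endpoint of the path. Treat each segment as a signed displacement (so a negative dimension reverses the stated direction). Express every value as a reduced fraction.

Apply edit: d3 := 2/3
  d6 = d2/4 - d3 + d1/4 = 47/24
  d7 = d4/4 - d6 - d3/3 = 203/72
  d8 = d6/5 - d2/2 - d1 = -883/120
  d9 = d4/4 = 5
  d10 = 6 + d5 + d3*3 = 51/5
  d11 = d6/2 = 47/48
  d12 = d4 + d9*2 - d6*3 = 193/8
  d13 = d6*4 - 2 = 35/6
Walk from origin (0, 0):
  seg 1: up by d4 = 20 → (0, 20)
  seg 2: right by d9 = 5 → (5, 20)
  seg 3: up by d3 = 2/3 → (5, 62/3)
  seg 4: down by d12 = 193/8 → (5, -83/24)
  seg 5: left by d5 = 11/5 → (14/5, -83/24)
  seg 6: left by d7 = 203/72 → (-7/360, -83/24)
  seg 7: right by d13 = 35/6 → (2093/360, -83/24)
  seg 8: up by d12 = 193/8 → (2093/360, 62/3)

d6 = 47/24
d7 = 203/72
d8 = -883/120
d9 = 5
d10 = 51/5
d11 = 47/48
d12 = 193/8
d13 = 35/6
endpoint = (2093/360, 62/3)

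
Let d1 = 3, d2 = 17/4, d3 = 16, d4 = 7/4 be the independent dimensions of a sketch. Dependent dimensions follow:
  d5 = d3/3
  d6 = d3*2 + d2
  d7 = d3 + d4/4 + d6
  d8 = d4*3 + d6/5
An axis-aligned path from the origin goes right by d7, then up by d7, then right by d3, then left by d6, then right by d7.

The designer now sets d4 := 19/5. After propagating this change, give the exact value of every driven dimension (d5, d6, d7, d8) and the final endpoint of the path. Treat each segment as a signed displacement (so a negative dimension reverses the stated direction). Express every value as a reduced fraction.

Apply edit: d4 := 19/5
  d5 = d3/3 = 16/3
  d6 = d3*2 + d2 = 145/4
  d7 = d3 + d4/4 + d6 = 266/5
  d8 = d4*3 + d6/5 = 373/20
Walk from origin (0, 0):
  seg 1: right by d7 = 266/5 → (266/5, 0)
  seg 2: up by d7 = 266/5 → (266/5, 266/5)
  seg 3: right by d3 = 16 → (346/5, 266/5)
  seg 4: left by d6 = 145/4 → (659/20, 266/5)
  seg 5: right by d7 = 266/5 → (1723/20, 266/5)

d5 = 16/3
d6 = 145/4
d7 = 266/5
d8 = 373/20
endpoint = (1723/20, 266/5)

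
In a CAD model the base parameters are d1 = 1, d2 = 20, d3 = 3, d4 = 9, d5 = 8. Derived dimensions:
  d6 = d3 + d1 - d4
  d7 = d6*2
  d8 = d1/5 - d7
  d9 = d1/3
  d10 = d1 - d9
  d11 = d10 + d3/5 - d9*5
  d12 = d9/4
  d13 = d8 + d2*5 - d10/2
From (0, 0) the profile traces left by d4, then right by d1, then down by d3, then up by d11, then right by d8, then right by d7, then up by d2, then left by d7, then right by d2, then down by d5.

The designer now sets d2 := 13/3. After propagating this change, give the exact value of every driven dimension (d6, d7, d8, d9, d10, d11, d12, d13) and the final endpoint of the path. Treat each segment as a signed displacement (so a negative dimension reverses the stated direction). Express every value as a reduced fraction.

Apply edit: d2 := 13/3
  d6 = d3 + d1 - d4 = -5
  d7 = d6*2 = -10
  d8 = d1/5 - d7 = 51/5
  d9 = d1/3 = 1/3
  d10 = d1 - d9 = 2/3
  d11 = d10 + d3/5 - d9*5 = -2/5
  d12 = d9/4 = 1/12
  d13 = d8 + d2*5 - d10/2 = 473/15
Walk from origin (0, 0):
  seg 1: left by d4 = 9 → (-9, 0)
  seg 2: right by d1 = 1 → (-8, 0)
  seg 3: down by d3 = 3 → (-8, -3)
  seg 4: up by d11 = -2/5 → (-8, -17/5)
  seg 5: right by d8 = 51/5 → (11/5, -17/5)
  seg 6: right by d7 = -10 → (-39/5, -17/5)
  seg 7: up by d2 = 13/3 → (-39/5, 14/15)
  seg 8: left by d7 = -10 → (11/5, 14/15)
  seg 9: right by d2 = 13/3 → (98/15, 14/15)
  seg 10: down by d5 = 8 → (98/15, -106/15)

d6 = -5
d7 = -10
d8 = 51/5
d9 = 1/3
d10 = 2/3
d11 = -2/5
d12 = 1/12
d13 = 473/15
endpoint = (98/15, -106/15)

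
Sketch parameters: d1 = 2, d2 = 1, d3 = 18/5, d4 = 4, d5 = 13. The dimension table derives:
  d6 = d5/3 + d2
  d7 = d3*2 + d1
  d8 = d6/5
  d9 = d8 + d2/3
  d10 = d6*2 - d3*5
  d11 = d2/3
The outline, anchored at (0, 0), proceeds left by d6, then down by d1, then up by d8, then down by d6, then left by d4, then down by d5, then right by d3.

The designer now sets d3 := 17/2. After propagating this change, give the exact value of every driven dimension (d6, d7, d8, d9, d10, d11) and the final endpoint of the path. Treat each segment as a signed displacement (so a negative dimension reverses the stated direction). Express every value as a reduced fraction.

d6 = 16/3
d7 = 19
d8 = 16/15
d9 = 7/5
d10 = -191/6
d11 = 1/3
endpoint = (-5/6, -289/15)

Apply edit: d3 := 17/2
  d6 = d5/3 + d2 = 16/3
  d7 = d3*2 + d1 = 19
  d8 = d6/5 = 16/15
  d9 = d8 + d2/3 = 7/5
  d10 = d6*2 - d3*5 = -191/6
  d11 = d2/3 = 1/3
Walk from origin (0, 0):
  seg 1: left by d6 = 16/3 → (-16/3, 0)
  seg 2: down by d1 = 2 → (-16/3, -2)
  seg 3: up by d8 = 16/15 → (-16/3, -14/15)
  seg 4: down by d6 = 16/3 → (-16/3, -94/15)
  seg 5: left by d4 = 4 → (-28/3, -94/15)
  seg 6: down by d5 = 13 → (-28/3, -289/15)
  seg 7: right by d3 = 17/2 → (-5/6, -289/15)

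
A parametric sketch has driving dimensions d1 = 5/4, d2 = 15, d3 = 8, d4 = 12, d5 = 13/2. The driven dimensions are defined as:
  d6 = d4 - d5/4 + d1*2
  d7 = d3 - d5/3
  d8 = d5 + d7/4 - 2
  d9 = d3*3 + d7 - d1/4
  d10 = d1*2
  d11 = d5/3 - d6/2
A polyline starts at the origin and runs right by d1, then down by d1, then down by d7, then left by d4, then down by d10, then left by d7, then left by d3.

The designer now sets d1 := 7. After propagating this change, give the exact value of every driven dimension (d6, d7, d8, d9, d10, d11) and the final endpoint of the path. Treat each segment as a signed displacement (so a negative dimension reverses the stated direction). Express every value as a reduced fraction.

d6 = 195/8
d7 = 35/6
d8 = 143/24
d9 = 337/12
d10 = 14
d11 = -481/48
endpoint = (-113/6, -161/6)

Apply edit: d1 := 7
  d6 = d4 - d5/4 + d1*2 = 195/8
  d7 = d3 - d5/3 = 35/6
  d8 = d5 + d7/4 - 2 = 143/24
  d9 = d3*3 + d7 - d1/4 = 337/12
  d10 = d1*2 = 14
  d11 = d5/3 - d6/2 = -481/48
Walk from origin (0, 0):
  seg 1: right by d1 = 7 → (7, 0)
  seg 2: down by d1 = 7 → (7, -7)
  seg 3: down by d7 = 35/6 → (7, -77/6)
  seg 4: left by d4 = 12 → (-5, -77/6)
  seg 5: down by d10 = 14 → (-5, -161/6)
  seg 6: left by d7 = 35/6 → (-65/6, -161/6)
  seg 7: left by d3 = 8 → (-113/6, -161/6)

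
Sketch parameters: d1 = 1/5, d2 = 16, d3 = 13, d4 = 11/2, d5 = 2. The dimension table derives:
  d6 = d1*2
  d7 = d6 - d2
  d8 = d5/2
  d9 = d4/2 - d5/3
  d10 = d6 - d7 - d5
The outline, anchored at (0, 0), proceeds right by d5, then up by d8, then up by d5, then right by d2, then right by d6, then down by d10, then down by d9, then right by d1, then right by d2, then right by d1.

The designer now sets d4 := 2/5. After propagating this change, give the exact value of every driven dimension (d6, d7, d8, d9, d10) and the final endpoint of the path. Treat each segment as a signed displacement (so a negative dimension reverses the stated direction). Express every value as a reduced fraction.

d6 = 2/5
d7 = -78/5
d8 = 1
d9 = -7/15
d10 = 14
endpoint = (174/5, -158/15)

Apply edit: d4 := 2/5
  d6 = d1*2 = 2/5
  d7 = d6 - d2 = -78/5
  d8 = d5/2 = 1
  d9 = d4/2 - d5/3 = -7/15
  d10 = d6 - d7 - d5 = 14
Walk from origin (0, 0):
  seg 1: right by d5 = 2 → (2, 0)
  seg 2: up by d8 = 1 → (2, 1)
  seg 3: up by d5 = 2 → (2, 3)
  seg 4: right by d2 = 16 → (18, 3)
  seg 5: right by d6 = 2/5 → (92/5, 3)
  seg 6: down by d10 = 14 → (92/5, -11)
  seg 7: down by d9 = -7/15 → (92/5, -158/15)
  seg 8: right by d1 = 1/5 → (93/5, -158/15)
  seg 9: right by d2 = 16 → (173/5, -158/15)
  seg 10: right by d1 = 1/5 → (174/5, -158/15)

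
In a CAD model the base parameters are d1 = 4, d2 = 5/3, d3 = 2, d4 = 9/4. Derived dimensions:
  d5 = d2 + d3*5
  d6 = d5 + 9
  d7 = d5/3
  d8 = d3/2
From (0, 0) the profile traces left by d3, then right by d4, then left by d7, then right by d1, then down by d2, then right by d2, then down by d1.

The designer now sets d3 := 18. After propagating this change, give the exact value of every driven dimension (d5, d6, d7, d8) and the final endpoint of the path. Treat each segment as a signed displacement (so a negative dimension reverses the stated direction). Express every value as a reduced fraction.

Apply edit: d3 := 18
  d5 = d2 + d3*5 = 275/3
  d6 = d5 + 9 = 302/3
  d7 = d5/3 = 275/9
  d8 = d3/2 = 9
Walk from origin (0, 0):
  seg 1: left by d3 = 18 → (-18, 0)
  seg 2: right by d4 = 9/4 → (-63/4, 0)
  seg 3: left by d7 = 275/9 → (-1667/36, 0)
  seg 4: right by d1 = 4 → (-1523/36, 0)
  seg 5: down by d2 = 5/3 → (-1523/36, -5/3)
  seg 6: right by d2 = 5/3 → (-1463/36, -5/3)
  seg 7: down by d1 = 4 → (-1463/36, -17/3)

d5 = 275/3
d6 = 302/3
d7 = 275/9
d8 = 9
endpoint = (-1463/36, -17/3)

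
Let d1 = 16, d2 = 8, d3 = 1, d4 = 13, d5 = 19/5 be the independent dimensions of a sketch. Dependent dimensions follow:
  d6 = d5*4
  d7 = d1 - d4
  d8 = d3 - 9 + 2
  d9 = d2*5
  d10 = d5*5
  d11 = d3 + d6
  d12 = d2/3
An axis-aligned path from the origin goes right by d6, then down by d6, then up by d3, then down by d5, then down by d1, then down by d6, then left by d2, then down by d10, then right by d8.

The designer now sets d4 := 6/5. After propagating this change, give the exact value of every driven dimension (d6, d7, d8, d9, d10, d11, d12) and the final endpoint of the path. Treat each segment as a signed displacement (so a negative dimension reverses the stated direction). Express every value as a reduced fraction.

Apply edit: d4 := 6/5
  d6 = d5*4 = 76/5
  d7 = d1 - d4 = 74/5
  d8 = d3 - 9 + 2 = -6
  d9 = d2*5 = 40
  d10 = d5*5 = 19
  d11 = d3 + d6 = 81/5
  d12 = d2/3 = 8/3
Walk from origin (0, 0):
  seg 1: right by d6 = 76/5 → (76/5, 0)
  seg 2: down by d6 = 76/5 → (76/5, -76/5)
  seg 3: up by d3 = 1 → (76/5, -71/5)
  seg 4: down by d5 = 19/5 → (76/5, -18)
  seg 5: down by d1 = 16 → (76/5, -34)
  seg 6: down by d6 = 76/5 → (76/5, -246/5)
  seg 7: left by d2 = 8 → (36/5, -246/5)
  seg 8: down by d10 = 19 → (36/5, -341/5)
  seg 9: right by d8 = -6 → (6/5, -341/5)

d6 = 76/5
d7 = 74/5
d8 = -6
d9 = 40
d10 = 19
d11 = 81/5
d12 = 8/3
endpoint = (6/5, -341/5)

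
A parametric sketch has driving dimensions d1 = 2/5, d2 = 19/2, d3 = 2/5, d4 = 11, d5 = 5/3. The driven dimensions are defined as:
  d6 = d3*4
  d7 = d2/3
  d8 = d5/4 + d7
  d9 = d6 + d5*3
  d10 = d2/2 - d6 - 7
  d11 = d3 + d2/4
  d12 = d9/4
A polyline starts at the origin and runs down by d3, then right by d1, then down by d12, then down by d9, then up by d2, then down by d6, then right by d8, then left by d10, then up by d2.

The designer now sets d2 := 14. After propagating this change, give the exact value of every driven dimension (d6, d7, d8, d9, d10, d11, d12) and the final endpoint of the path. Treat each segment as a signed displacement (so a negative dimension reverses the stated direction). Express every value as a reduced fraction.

Apply edit: d2 := 14
  d6 = d3*4 = 8/5
  d7 = d2/3 = 14/3
  d8 = d5/4 + d7 = 61/12
  d9 = d6 + d5*3 = 33/5
  d10 = d2/2 - d6 - 7 = -8/5
  d11 = d3 + d2/4 = 39/10
  d12 = d9/4 = 33/20
Walk from origin (0, 0):
  seg 1: down by d3 = 2/5 → (0, -2/5)
  seg 2: right by d1 = 2/5 → (2/5, -2/5)
  seg 3: down by d12 = 33/20 → (2/5, -41/20)
  seg 4: down by d9 = 33/5 → (2/5, -173/20)
  seg 5: up by d2 = 14 → (2/5, 107/20)
  seg 6: down by d6 = 8/5 → (2/5, 15/4)
  seg 7: right by d8 = 61/12 → (329/60, 15/4)
  seg 8: left by d10 = -8/5 → (85/12, 15/4)
  seg 9: up by d2 = 14 → (85/12, 71/4)

d6 = 8/5
d7 = 14/3
d8 = 61/12
d9 = 33/5
d10 = -8/5
d11 = 39/10
d12 = 33/20
endpoint = (85/12, 71/4)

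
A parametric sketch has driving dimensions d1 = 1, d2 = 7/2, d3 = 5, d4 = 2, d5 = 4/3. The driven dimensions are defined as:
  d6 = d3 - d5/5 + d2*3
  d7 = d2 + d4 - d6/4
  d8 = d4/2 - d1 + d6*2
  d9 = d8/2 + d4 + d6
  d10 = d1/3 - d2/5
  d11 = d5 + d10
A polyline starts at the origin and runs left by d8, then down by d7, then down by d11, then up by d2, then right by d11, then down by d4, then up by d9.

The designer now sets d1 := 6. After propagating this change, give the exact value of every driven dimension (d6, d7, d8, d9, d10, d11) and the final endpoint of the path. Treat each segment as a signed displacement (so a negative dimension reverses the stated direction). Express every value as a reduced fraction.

d6 = 457/30
d7 = 203/120
d8 = 382/15
d9 = 899/30
d10 = 13/10
d11 = 79/30
endpoint = (-137/6, 3257/120)

Apply edit: d1 := 6
  d6 = d3 - d5/5 + d2*3 = 457/30
  d7 = d2 + d4 - d6/4 = 203/120
  d8 = d4/2 - d1 + d6*2 = 382/15
  d9 = d8/2 + d4 + d6 = 899/30
  d10 = d1/3 - d2/5 = 13/10
  d11 = d5 + d10 = 79/30
Walk from origin (0, 0):
  seg 1: left by d8 = 382/15 → (-382/15, 0)
  seg 2: down by d7 = 203/120 → (-382/15, -203/120)
  seg 3: down by d11 = 79/30 → (-382/15, -173/40)
  seg 4: up by d2 = 7/2 → (-382/15, -33/40)
  seg 5: right by d11 = 79/30 → (-137/6, -33/40)
  seg 6: down by d4 = 2 → (-137/6, -113/40)
  seg 7: up by d9 = 899/30 → (-137/6, 3257/120)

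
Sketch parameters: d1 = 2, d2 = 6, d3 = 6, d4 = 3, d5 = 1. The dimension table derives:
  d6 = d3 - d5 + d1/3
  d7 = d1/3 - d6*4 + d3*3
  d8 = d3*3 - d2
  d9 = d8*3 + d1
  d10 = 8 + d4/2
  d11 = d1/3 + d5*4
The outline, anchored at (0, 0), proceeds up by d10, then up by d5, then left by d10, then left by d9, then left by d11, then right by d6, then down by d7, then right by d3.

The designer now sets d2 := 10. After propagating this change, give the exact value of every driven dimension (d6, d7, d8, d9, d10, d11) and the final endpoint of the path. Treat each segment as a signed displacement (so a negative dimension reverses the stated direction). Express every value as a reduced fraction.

Apply edit: d2 := 10
  d6 = d3 - d5 + d1/3 = 17/3
  d7 = d1/3 - d6*4 + d3*3 = -4
  d8 = d3*3 - d2 = 8
  d9 = d8*3 + d1 = 26
  d10 = 8 + d4/2 = 19/2
  d11 = d1/3 + d5*4 = 14/3
Walk from origin (0, 0):
  seg 1: up by d10 = 19/2 → (0, 19/2)
  seg 2: up by d5 = 1 → (0, 21/2)
  seg 3: left by d10 = 19/2 → (-19/2, 21/2)
  seg 4: left by d9 = 26 → (-71/2, 21/2)
  seg 5: left by d11 = 14/3 → (-241/6, 21/2)
  seg 6: right by d6 = 17/3 → (-69/2, 21/2)
  seg 7: down by d7 = -4 → (-69/2, 29/2)
  seg 8: right by d3 = 6 → (-57/2, 29/2)

d6 = 17/3
d7 = -4
d8 = 8
d9 = 26
d10 = 19/2
d11 = 14/3
endpoint = (-57/2, 29/2)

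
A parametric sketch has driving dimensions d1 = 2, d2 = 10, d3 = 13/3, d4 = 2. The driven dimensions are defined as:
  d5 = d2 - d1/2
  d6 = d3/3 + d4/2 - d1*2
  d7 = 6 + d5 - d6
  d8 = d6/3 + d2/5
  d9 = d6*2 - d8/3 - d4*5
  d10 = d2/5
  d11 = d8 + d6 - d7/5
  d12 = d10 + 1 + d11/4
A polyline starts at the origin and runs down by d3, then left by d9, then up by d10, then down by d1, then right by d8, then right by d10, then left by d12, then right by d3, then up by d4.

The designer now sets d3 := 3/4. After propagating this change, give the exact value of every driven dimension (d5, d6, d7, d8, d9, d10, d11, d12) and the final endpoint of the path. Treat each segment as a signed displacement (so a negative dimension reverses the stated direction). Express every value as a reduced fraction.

Apply edit: d3 := 3/4
  d5 = d2 - d1/2 = 9
  d6 = d3/3 + d4/2 - d1*2 = -11/4
  d7 = 6 + d5 - d6 = 71/4
  d8 = d6/3 + d2/5 = 13/12
  d9 = d6*2 - d8/3 - d4*5 = -571/36
  d10 = d2/5 = 2
  d11 = d8 + d6 - d7/5 = -313/60
  d12 = d10 + 1 + d11/4 = 407/240
Walk from origin (0, 0):
  seg 1: down by d3 = 3/4 → (0, -3/4)
  seg 2: left by d9 = -571/36 → (571/36, -3/4)
  seg 3: up by d10 = 2 → (571/36, 5/4)
  seg 4: down by d1 = 2 → (571/36, -3/4)
  seg 5: right by d8 = 13/12 → (305/18, -3/4)
  seg 6: right by d10 = 2 → (341/18, -3/4)
  seg 7: left by d12 = 407/240 → (12419/720, -3/4)
  seg 8: right by d3 = 3/4 → (12959/720, -3/4)
  seg 9: up by d4 = 2 → (12959/720, 5/4)

d5 = 9
d6 = -11/4
d7 = 71/4
d8 = 13/12
d9 = -571/36
d10 = 2
d11 = -313/60
d12 = 407/240
endpoint = (12959/720, 5/4)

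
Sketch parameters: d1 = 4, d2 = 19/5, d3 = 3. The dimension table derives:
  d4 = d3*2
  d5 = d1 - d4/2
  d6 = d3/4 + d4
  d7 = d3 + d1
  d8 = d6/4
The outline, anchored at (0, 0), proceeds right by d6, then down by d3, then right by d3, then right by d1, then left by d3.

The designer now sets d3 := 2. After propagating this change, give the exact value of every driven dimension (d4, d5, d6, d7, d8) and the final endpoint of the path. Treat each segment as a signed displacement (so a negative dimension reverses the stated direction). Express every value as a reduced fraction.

Apply edit: d3 := 2
  d4 = d3*2 = 4
  d5 = d1 - d4/2 = 2
  d6 = d3/4 + d4 = 9/2
  d7 = d3 + d1 = 6
  d8 = d6/4 = 9/8
Walk from origin (0, 0):
  seg 1: right by d6 = 9/2 → (9/2, 0)
  seg 2: down by d3 = 2 → (9/2, -2)
  seg 3: right by d3 = 2 → (13/2, -2)
  seg 4: right by d1 = 4 → (21/2, -2)
  seg 5: left by d3 = 2 → (17/2, -2)

d4 = 4
d5 = 2
d6 = 9/2
d7 = 6
d8 = 9/8
endpoint = (17/2, -2)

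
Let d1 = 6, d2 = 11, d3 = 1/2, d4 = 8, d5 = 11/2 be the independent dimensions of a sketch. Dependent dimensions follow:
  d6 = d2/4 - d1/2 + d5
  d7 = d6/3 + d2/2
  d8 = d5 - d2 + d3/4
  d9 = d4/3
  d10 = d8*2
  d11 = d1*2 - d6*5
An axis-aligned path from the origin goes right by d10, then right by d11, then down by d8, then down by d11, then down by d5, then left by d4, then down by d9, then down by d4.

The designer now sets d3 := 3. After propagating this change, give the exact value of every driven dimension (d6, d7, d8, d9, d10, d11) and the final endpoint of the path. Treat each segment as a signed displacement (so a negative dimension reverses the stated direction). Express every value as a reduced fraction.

Apply edit: d3 := 3
  d6 = d2/4 - d1/2 + d5 = 21/4
  d7 = d6/3 + d2/2 = 29/4
  d8 = d5 - d2 + d3/4 = -19/4
  d9 = d4/3 = 8/3
  d10 = d8*2 = -19/2
  d11 = d1*2 - d6*5 = -57/4
Walk from origin (0, 0):
  seg 1: right by d10 = -19/2 → (-19/2, 0)
  seg 2: right by d11 = -57/4 → (-95/4, 0)
  seg 3: down by d8 = -19/4 → (-95/4, 19/4)
  seg 4: down by d11 = -57/4 → (-95/4, 19)
  seg 5: down by d5 = 11/2 → (-95/4, 27/2)
  seg 6: left by d4 = 8 → (-127/4, 27/2)
  seg 7: down by d9 = 8/3 → (-127/4, 65/6)
  seg 8: down by d4 = 8 → (-127/4, 17/6)

d6 = 21/4
d7 = 29/4
d8 = -19/4
d9 = 8/3
d10 = -19/2
d11 = -57/4
endpoint = (-127/4, 17/6)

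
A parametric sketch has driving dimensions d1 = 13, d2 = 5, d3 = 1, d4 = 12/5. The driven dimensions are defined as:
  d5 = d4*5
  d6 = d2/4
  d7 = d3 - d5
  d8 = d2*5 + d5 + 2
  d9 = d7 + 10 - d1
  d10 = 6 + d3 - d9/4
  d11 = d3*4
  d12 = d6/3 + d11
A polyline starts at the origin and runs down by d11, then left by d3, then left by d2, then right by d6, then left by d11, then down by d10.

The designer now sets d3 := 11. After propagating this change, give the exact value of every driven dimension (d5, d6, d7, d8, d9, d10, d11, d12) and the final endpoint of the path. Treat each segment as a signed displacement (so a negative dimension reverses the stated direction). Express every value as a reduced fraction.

d5 = 12
d6 = 5/4
d7 = -1
d8 = 39
d9 = -4
d10 = 18
d11 = 44
d12 = 533/12
endpoint = (-235/4, -62)

Apply edit: d3 := 11
  d5 = d4*5 = 12
  d6 = d2/4 = 5/4
  d7 = d3 - d5 = -1
  d8 = d2*5 + d5 + 2 = 39
  d9 = d7 + 10 - d1 = -4
  d10 = 6 + d3 - d9/4 = 18
  d11 = d3*4 = 44
  d12 = d6/3 + d11 = 533/12
Walk from origin (0, 0):
  seg 1: down by d11 = 44 → (0, -44)
  seg 2: left by d3 = 11 → (-11, -44)
  seg 3: left by d2 = 5 → (-16, -44)
  seg 4: right by d6 = 5/4 → (-59/4, -44)
  seg 5: left by d11 = 44 → (-235/4, -44)
  seg 6: down by d10 = 18 → (-235/4, -62)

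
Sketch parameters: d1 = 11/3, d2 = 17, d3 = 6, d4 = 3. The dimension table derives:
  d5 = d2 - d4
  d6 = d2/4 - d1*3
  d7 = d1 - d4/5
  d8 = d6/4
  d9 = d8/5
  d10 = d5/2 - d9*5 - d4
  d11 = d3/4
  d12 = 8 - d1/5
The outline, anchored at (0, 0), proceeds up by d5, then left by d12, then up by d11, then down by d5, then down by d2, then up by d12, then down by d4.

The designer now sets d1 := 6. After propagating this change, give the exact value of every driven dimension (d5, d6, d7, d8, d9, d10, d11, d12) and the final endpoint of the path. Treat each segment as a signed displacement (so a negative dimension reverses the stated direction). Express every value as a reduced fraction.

Apply edit: d1 := 6
  d5 = d2 - d4 = 14
  d6 = d2/4 - d1*3 = -55/4
  d7 = d1 - d4/5 = 27/5
  d8 = d6/4 = -55/16
  d9 = d8/5 = -11/16
  d10 = d5/2 - d9*5 - d4 = 119/16
  d11 = d3/4 = 3/2
  d12 = 8 - d1/5 = 34/5
Walk from origin (0, 0):
  seg 1: up by d5 = 14 → (0, 14)
  seg 2: left by d12 = 34/5 → (-34/5, 14)
  seg 3: up by d11 = 3/2 → (-34/5, 31/2)
  seg 4: down by d5 = 14 → (-34/5, 3/2)
  seg 5: down by d2 = 17 → (-34/5, -31/2)
  seg 6: up by d12 = 34/5 → (-34/5, -87/10)
  seg 7: down by d4 = 3 → (-34/5, -117/10)

d5 = 14
d6 = -55/4
d7 = 27/5
d8 = -55/16
d9 = -11/16
d10 = 119/16
d11 = 3/2
d12 = 34/5
endpoint = (-34/5, -117/10)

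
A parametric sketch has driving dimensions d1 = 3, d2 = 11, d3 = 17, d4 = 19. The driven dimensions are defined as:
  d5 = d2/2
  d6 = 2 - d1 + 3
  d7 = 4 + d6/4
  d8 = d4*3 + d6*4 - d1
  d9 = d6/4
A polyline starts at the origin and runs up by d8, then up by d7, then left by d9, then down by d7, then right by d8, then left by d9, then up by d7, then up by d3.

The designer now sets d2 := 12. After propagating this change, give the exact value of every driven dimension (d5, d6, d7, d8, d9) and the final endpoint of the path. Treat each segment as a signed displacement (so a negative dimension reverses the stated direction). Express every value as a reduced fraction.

d5 = 6
d6 = 2
d7 = 9/2
d8 = 62
d9 = 1/2
endpoint = (61, 167/2)

Apply edit: d2 := 12
  d5 = d2/2 = 6
  d6 = 2 - d1 + 3 = 2
  d7 = 4 + d6/4 = 9/2
  d8 = d4*3 + d6*4 - d1 = 62
  d9 = d6/4 = 1/2
Walk from origin (0, 0):
  seg 1: up by d8 = 62 → (0, 62)
  seg 2: up by d7 = 9/2 → (0, 133/2)
  seg 3: left by d9 = 1/2 → (-1/2, 133/2)
  seg 4: down by d7 = 9/2 → (-1/2, 62)
  seg 5: right by d8 = 62 → (123/2, 62)
  seg 6: left by d9 = 1/2 → (61, 62)
  seg 7: up by d7 = 9/2 → (61, 133/2)
  seg 8: up by d3 = 17 → (61, 167/2)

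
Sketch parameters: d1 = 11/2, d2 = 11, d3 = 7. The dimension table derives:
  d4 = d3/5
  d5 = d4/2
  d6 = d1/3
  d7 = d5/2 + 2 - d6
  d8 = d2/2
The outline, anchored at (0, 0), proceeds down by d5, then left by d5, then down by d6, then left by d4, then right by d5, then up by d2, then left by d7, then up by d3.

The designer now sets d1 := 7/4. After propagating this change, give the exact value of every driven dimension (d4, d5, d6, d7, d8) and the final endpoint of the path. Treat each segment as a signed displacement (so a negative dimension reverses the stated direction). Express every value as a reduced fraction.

d4 = 7/5
d5 = 7/10
d6 = 7/12
d7 = 53/30
d8 = 11/2
endpoint = (-19/6, 1003/60)

Apply edit: d1 := 7/4
  d4 = d3/5 = 7/5
  d5 = d4/2 = 7/10
  d6 = d1/3 = 7/12
  d7 = d5/2 + 2 - d6 = 53/30
  d8 = d2/2 = 11/2
Walk from origin (0, 0):
  seg 1: down by d5 = 7/10 → (0, -7/10)
  seg 2: left by d5 = 7/10 → (-7/10, -7/10)
  seg 3: down by d6 = 7/12 → (-7/10, -77/60)
  seg 4: left by d4 = 7/5 → (-21/10, -77/60)
  seg 5: right by d5 = 7/10 → (-7/5, -77/60)
  seg 6: up by d2 = 11 → (-7/5, 583/60)
  seg 7: left by d7 = 53/30 → (-19/6, 583/60)
  seg 8: up by d3 = 7 → (-19/6, 1003/60)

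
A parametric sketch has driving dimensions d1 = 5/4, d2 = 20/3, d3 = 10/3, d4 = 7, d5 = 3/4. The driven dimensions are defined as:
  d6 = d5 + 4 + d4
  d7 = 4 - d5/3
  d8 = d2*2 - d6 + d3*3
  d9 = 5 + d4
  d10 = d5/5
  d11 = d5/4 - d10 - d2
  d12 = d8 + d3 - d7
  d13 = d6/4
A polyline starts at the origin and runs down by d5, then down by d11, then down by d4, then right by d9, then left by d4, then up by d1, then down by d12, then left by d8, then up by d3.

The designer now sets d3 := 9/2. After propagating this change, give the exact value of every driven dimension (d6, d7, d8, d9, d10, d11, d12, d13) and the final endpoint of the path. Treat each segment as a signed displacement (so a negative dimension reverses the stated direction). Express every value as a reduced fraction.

d6 = 47/4
d7 = 15/4
d8 = 181/12
d9 = 12
d10 = 3/20
d11 = -1591/240
d12 = 95/6
d13 = 47/16
endpoint = (-121/12, -2689/240)

Apply edit: d3 := 9/2
  d6 = d5 + 4 + d4 = 47/4
  d7 = 4 - d5/3 = 15/4
  d8 = d2*2 - d6 + d3*3 = 181/12
  d9 = 5 + d4 = 12
  d10 = d5/5 = 3/20
  d11 = d5/4 - d10 - d2 = -1591/240
  d12 = d8 + d3 - d7 = 95/6
  d13 = d6/4 = 47/16
Walk from origin (0, 0):
  seg 1: down by d5 = 3/4 → (0, -3/4)
  seg 2: down by d11 = -1591/240 → (0, 1411/240)
  seg 3: down by d4 = 7 → (0, -269/240)
  seg 4: right by d9 = 12 → (12, -269/240)
  seg 5: left by d4 = 7 → (5, -269/240)
  seg 6: up by d1 = 5/4 → (5, 31/240)
  seg 7: down by d12 = 95/6 → (5, -3769/240)
  seg 8: left by d8 = 181/12 → (-121/12, -3769/240)
  seg 9: up by d3 = 9/2 → (-121/12, -2689/240)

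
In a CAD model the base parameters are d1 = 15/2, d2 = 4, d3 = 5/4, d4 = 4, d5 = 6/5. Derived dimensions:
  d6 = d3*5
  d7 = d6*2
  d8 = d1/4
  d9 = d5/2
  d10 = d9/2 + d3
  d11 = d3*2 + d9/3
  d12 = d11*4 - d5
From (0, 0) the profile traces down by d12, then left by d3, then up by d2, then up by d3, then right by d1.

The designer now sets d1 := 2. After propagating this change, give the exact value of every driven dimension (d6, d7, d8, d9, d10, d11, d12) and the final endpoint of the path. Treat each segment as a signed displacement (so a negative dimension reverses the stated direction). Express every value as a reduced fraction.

Apply edit: d1 := 2
  d6 = d3*5 = 25/4
  d7 = d6*2 = 25/2
  d8 = d1/4 = 1/2
  d9 = d5/2 = 3/5
  d10 = d9/2 + d3 = 31/20
  d11 = d3*2 + d9/3 = 27/10
  d12 = d11*4 - d5 = 48/5
Walk from origin (0, 0):
  seg 1: down by d12 = 48/5 → (0, -48/5)
  seg 2: left by d3 = 5/4 → (-5/4, -48/5)
  seg 3: up by d2 = 4 → (-5/4, -28/5)
  seg 4: up by d3 = 5/4 → (-5/4, -87/20)
  seg 5: right by d1 = 2 → (3/4, -87/20)

d6 = 25/4
d7 = 25/2
d8 = 1/2
d9 = 3/5
d10 = 31/20
d11 = 27/10
d12 = 48/5
endpoint = (3/4, -87/20)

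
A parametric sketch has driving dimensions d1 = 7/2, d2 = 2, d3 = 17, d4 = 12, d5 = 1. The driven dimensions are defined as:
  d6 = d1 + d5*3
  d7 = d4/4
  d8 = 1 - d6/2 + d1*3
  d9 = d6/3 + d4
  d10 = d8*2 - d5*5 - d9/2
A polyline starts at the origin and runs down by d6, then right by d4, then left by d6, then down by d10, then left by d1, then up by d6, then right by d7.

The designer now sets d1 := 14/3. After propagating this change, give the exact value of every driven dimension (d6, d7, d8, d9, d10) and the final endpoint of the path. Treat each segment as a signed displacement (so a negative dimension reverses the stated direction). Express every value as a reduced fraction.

d6 = 23/3
d7 = 3
d8 = 67/6
d9 = 131/9
d10 = 181/18
endpoint = (8/3, -181/18)

Apply edit: d1 := 14/3
  d6 = d1 + d5*3 = 23/3
  d7 = d4/4 = 3
  d8 = 1 - d6/2 + d1*3 = 67/6
  d9 = d6/3 + d4 = 131/9
  d10 = d8*2 - d5*5 - d9/2 = 181/18
Walk from origin (0, 0):
  seg 1: down by d6 = 23/3 → (0, -23/3)
  seg 2: right by d4 = 12 → (12, -23/3)
  seg 3: left by d6 = 23/3 → (13/3, -23/3)
  seg 4: down by d10 = 181/18 → (13/3, -319/18)
  seg 5: left by d1 = 14/3 → (-1/3, -319/18)
  seg 6: up by d6 = 23/3 → (-1/3, -181/18)
  seg 7: right by d7 = 3 → (8/3, -181/18)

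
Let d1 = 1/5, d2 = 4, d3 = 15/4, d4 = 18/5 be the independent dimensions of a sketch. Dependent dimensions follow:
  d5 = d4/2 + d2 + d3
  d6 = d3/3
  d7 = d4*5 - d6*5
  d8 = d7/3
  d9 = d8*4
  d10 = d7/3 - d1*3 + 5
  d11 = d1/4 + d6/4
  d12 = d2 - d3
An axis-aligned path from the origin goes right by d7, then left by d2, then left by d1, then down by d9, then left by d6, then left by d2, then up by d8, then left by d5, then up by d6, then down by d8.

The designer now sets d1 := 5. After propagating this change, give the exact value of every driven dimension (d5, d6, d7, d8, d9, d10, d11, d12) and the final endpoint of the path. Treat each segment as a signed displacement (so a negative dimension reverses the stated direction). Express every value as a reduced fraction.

d5 = 191/20
d6 = 5/4
d7 = 47/4
d8 = 47/12
d9 = 47/3
d10 = -73/12
d11 = 25/16
d12 = 1/4
endpoint = (-241/20, -173/12)

Apply edit: d1 := 5
  d5 = d4/2 + d2 + d3 = 191/20
  d6 = d3/3 = 5/4
  d7 = d4*5 - d6*5 = 47/4
  d8 = d7/3 = 47/12
  d9 = d8*4 = 47/3
  d10 = d7/3 - d1*3 + 5 = -73/12
  d11 = d1/4 + d6/4 = 25/16
  d12 = d2 - d3 = 1/4
Walk from origin (0, 0):
  seg 1: right by d7 = 47/4 → (47/4, 0)
  seg 2: left by d2 = 4 → (31/4, 0)
  seg 3: left by d1 = 5 → (11/4, 0)
  seg 4: down by d9 = 47/3 → (11/4, -47/3)
  seg 5: left by d6 = 5/4 → (3/2, -47/3)
  seg 6: left by d2 = 4 → (-5/2, -47/3)
  seg 7: up by d8 = 47/12 → (-5/2, -47/4)
  seg 8: left by d5 = 191/20 → (-241/20, -47/4)
  seg 9: up by d6 = 5/4 → (-241/20, -21/2)
  seg 10: down by d8 = 47/12 → (-241/20, -173/12)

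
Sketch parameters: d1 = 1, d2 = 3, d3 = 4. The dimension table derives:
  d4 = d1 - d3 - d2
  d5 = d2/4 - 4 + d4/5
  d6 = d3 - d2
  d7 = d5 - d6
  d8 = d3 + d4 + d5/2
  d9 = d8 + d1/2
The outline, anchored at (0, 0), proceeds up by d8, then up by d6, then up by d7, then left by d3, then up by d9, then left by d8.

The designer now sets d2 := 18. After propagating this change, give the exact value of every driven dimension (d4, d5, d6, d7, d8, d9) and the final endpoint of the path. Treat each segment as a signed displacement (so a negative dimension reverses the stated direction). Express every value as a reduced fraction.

d4 = -21
d5 = -37/10
d6 = -14
d7 = 103/10
d8 = -377/20
d9 = -367/20
endpoint = (297/20, -409/10)

Apply edit: d2 := 18
  d4 = d1 - d3 - d2 = -21
  d5 = d2/4 - 4 + d4/5 = -37/10
  d6 = d3 - d2 = -14
  d7 = d5 - d6 = 103/10
  d8 = d3 + d4 + d5/2 = -377/20
  d9 = d8 + d1/2 = -367/20
Walk from origin (0, 0):
  seg 1: up by d8 = -377/20 → (0, -377/20)
  seg 2: up by d6 = -14 → (0, -657/20)
  seg 3: up by d7 = 103/10 → (0, -451/20)
  seg 4: left by d3 = 4 → (-4, -451/20)
  seg 5: up by d9 = -367/20 → (-4, -409/10)
  seg 6: left by d8 = -377/20 → (297/20, -409/10)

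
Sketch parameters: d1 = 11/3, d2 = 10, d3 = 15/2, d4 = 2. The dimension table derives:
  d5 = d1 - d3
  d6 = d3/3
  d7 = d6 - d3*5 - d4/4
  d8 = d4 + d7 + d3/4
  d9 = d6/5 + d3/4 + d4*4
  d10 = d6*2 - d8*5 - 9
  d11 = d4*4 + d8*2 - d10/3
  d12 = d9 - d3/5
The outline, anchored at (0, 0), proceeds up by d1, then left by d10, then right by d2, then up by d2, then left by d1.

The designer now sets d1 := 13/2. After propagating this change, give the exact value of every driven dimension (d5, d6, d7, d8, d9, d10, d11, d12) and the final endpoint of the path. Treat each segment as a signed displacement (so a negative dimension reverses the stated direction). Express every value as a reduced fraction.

d5 = -1
d6 = 5/2
d7 = -71/2
d8 = -253/8
d9 = 83/8
d10 = 1233/8
d11 = -853/8
d12 = 71/8
endpoint = (-1205/8, 33/2)

Apply edit: d1 := 13/2
  d5 = d1 - d3 = -1
  d6 = d3/3 = 5/2
  d7 = d6 - d3*5 - d4/4 = -71/2
  d8 = d4 + d7 + d3/4 = -253/8
  d9 = d6/5 + d3/4 + d4*4 = 83/8
  d10 = d6*2 - d8*5 - 9 = 1233/8
  d11 = d4*4 + d8*2 - d10/3 = -853/8
  d12 = d9 - d3/5 = 71/8
Walk from origin (0, 0):
  seg 1: up by d1 = 13/2 → (0, 13/2)
  seg 2: left by d10 = 1233/8 → (-1233/8, 13/2)
  seg 3: right by d2 = 10 → (-1153/8, 13/2)
  seg 4: up by d2 = 10 → (-1153/8, 33/2)
  seg 5: left by d1 = 13/2 → (-1205/8, 33/2)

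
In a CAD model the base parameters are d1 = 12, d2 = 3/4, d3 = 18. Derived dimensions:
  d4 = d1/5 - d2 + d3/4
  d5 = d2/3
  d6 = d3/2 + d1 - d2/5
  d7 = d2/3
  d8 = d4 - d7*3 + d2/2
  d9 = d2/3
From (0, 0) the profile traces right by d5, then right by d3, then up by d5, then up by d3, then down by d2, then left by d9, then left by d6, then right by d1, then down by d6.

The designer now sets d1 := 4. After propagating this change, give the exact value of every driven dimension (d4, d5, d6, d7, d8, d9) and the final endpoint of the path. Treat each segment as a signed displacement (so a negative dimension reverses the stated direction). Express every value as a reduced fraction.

Apply edit: d1 := 4
  d4 = d1/5 - d2 + d3/4 = 91/20
  d5 = d2/3 = 1/4
  d6 = d3/2 + d1 - d2/5 = 257/20
  d7 = d2/3 = 1/4
  d8 = d4 - d7*3 + d2/2 = 167/40
  d9 = d2/3 = 1/4
Walk from origin (0, 0):
  seg 1: right by d5 = 1/4 → (1/4, 0)
  seg 2: right by d3 = 18 → (73/4, 0)
  seg 3: up by d5 = 1/4 → (73/4, 1/4)
  seg 4: up by d3 = 18 → (73/4, 73/4)
  seg 5: down by d2 = 3/4 → (73/4, 35/2)
  seg 6: left by d9 = 1/4 → (18, 35/2)
  seg 7: left by d6 = 257/20 → (103/20, 35/2)
  seg 8: right by d1 = 4 → (183/20, 35/2)
  seg 9: down by d6 = 257/20 → (183/20, 93/20)

d4 = 91/20
d5 = 1/4
d6 = 257/20
d7 = 1/4
d8 = 167/40
d9 = 1/4
endpoint = (183/20, 93/20)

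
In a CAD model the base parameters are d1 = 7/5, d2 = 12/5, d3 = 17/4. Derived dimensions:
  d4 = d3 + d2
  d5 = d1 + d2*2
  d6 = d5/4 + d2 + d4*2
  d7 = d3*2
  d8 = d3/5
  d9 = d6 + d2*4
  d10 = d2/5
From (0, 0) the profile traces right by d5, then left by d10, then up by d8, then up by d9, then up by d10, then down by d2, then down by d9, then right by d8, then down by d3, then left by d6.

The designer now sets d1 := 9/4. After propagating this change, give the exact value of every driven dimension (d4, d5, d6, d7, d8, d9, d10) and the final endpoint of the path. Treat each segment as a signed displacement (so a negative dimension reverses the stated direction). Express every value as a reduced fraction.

Apply edit: d1 := 9/4
  d4 = d3 + d2 = 133/20
  d5 = d1 + d2*2 = 141/20
  d6 = d5/4 + d2 + d4*2 = 1397/80
  d7 = d3*2 = 17/2
  d8 = d3/5 = 17/20
  d9 = d6 + d2*4 = 433/16
  d10 = d2/5 = 12/25
Walk from origin (0, 0):
  seg 1: right by d5 = 141/20 → (141/20, 0)
  seg 2: left by d10 = 12/25 → (657/100, 0)
  seg 3: up by d8 = 17/20 → (657/100, 17/20)
  seg 4: up by d9 = 433/16 → (657/100, 2233/80)
  seg 5: up by d10 = 12/25 → (657/100, 11357/400)
  seg 6: down by d2 = 12/5 → (657/100, 10397/400)
  seg 7: down by d9 = 433/16 → (657/100, -107/100)
  seg 8: right by d8 = 17/20 → (371/50, -107/100)
  seg 9: down by d3 = 17/4 → (371/50, -133/25)
  seg 10: left by d6 = 1397/80 → (-4017/400, -133/25)

d4 = 133/20
d5 = 141/20
d6 = 1397/80
d7 = 17/2
d8 = 17/20
d9 = 433/16
d10 = 12/25
endpoint = (-4017/400, -133/25)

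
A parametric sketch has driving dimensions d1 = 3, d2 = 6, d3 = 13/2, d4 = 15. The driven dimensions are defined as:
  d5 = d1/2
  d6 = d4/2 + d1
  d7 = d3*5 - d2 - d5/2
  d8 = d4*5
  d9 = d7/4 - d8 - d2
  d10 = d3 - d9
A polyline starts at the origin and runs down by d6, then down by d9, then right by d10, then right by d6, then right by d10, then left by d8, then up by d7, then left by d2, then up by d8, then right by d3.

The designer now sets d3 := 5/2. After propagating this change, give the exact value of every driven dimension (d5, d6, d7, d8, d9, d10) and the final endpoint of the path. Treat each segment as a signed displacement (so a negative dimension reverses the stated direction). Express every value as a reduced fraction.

Apply edit: d3 := 5/2
  d5 = d1/2 = 3/2
  d6 = d4/2 + d1 = 21/2
  d7 = d3*5 - d2 - d5/2 = 23/4
  d8 = d4*5 = 75
  d9 = d7/4 - d8 - d2 = -1273/16
  d10 = d3 - d9 = 1313/16
Walk from origin (0, 0):
  seg 1: down by d6 = 21/2 → (0, -21/2)
  seg 2: down by d9 = -1273/16 → (0, 1105/16)
  seg 3: right by d10 = 1313/16 → (1313/16, 1105/16)
  seg 4: right by d6 = 21/2 → (1481/16, 1105/16)
  seg 5: right by d10 = 1313/16 → (1397/8, 1105/16)
  seg 6: left by d8 = 75 → (797/8, 1105/16)
  seg 7: up by d7 = 23/4 → (797/8, 1197/16)
  seg 8: left by d2 = 6 → (749/8, 1197/16)
  seg 9: up by d8 = 75 → (749/8, 2397/16)
  seg 10: right by d3 = 5/2 → (769/8, 2397/16)

d5 = 3/2
d6 = 21/2
d7 = 23/4
d8 = 75
d9 = -1273/16
d10 = 1313/16
endpoint = (769/8, 2397/16)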